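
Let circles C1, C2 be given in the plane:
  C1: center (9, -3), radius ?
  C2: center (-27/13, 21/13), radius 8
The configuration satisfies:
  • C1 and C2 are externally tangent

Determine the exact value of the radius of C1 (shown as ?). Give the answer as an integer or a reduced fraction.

1. [ext C1·C2]  r_C1² + 16r_C1 − 80 = 0  ⇒  r_C1 = 4 (r>0 drops 1)

4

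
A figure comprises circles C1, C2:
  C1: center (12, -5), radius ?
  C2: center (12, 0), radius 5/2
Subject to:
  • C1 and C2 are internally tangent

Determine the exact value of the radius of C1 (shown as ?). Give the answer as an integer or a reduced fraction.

1. [int C1,C2]  r_C1² − 5r_C1 − 75/4 = 0  ⇒  r_C1 = 15/2 (r>0 drops 1)

15/2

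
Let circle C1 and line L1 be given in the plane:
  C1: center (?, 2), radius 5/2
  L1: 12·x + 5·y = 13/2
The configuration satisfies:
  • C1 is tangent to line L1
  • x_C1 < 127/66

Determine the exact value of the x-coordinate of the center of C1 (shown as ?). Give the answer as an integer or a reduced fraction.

1. [C1‖L1]  x_C1² + (7/12)x_C1 − 29/4 = 0  ⇒  x_C1 = -3 or 29/12
2. given x_C1 < 127/66: keep -3

-3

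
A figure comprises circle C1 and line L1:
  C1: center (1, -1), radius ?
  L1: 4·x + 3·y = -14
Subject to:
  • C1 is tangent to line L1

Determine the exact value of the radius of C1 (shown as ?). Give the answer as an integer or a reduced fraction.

3

1. [C1‖L1]  r_C1² − 9 = 0  ⇒  r_C1 = 3 (r>0 drops 1)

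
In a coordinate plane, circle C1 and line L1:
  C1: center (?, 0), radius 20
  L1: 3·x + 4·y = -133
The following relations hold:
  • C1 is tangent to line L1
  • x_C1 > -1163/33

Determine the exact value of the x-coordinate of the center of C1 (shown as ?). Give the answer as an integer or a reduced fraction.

-11

1. [C1‖L1]  x_C1² + (266/3)x_C1 + 2563/3 = 0  ⇒  x_C1 = -233/3 or -11
2. given x_C1 > -1163/33: keep -11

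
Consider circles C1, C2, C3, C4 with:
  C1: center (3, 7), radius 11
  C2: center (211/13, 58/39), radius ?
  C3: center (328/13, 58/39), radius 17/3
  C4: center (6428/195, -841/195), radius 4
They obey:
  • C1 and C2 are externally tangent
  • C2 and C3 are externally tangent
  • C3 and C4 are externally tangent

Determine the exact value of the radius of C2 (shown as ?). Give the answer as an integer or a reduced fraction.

1. [ext C1·C2]  r_C2² + 22r_C2 − 760/9 = 0  ⇒  r_C2 = 10/3 (r>0 drops 1)
2. [ext C2·C3]  r_C2² + (34/3)r_C2 − 440/9 = 0  ⇒  r_C2 = 10/3 (r>0 drops 1)

10/3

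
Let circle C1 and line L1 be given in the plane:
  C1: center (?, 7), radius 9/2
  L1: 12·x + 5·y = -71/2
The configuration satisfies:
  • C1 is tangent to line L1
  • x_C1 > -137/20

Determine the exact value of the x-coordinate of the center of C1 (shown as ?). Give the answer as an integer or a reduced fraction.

1. [C1‖L1]  x_C1² + (47/4)x_C1 + 43/4 = 0  ⇒  x_C1 = -43/4 or -1
2. given x_C1 > -137/20: keep -1

-1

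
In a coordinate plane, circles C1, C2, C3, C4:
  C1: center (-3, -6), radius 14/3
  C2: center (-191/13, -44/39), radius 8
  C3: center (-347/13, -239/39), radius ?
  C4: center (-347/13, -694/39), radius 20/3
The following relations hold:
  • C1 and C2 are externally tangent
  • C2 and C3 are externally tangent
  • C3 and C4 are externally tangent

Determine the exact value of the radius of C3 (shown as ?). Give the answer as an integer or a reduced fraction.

1. [ext C2·C3]  r_C3² + 16r_C3 − 105 = 0  ⇒  r_C3 = 5 (r>0 drops 1)
2. [ext C3·C4]  r_C3² + (40/3)r_C3 − 275/3 = 0  ⇒  r_C3 = 5 (r>0 drops 1)

5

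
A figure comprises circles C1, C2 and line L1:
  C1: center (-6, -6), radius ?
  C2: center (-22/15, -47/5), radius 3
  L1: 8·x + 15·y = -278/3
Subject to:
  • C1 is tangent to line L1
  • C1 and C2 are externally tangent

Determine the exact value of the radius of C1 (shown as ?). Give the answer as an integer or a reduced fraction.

8/3

1. [C1‖L1]  r_C1² − 64/9 = 0  ⇒  r_C1 = 8/3 (r>0 drops 1)
2. [ext C1·C2]  r_C1² + 6r_C1 − 208/9 = 0  ⇒  r_C1 = 8/3 (r>0 drops 1)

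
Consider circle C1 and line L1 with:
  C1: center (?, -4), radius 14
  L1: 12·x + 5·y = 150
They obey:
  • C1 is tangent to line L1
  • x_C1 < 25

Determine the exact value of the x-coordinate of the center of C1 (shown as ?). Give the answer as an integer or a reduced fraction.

1. [C1‖L1]  x_C1² − (85/3)x_C1 − 88/3 = 0  ⇒  x_C1 = -1 or 88/3
2. given x_C1 < 25: keep -1

-1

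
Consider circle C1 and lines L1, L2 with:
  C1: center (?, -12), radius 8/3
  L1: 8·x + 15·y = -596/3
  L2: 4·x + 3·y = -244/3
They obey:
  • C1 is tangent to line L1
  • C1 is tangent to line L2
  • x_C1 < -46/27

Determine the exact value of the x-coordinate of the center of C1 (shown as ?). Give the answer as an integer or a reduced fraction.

1. [C1‖L1]  x_C1² + (14/3)x_C1 − 80/3 = 0  ⇒  x_C1 = -8 or 10/3
2. [C1‖L2]  x_C1² + (68/3)x_C1 + 352/3 = 0  ⇒  x_C1 = -44/3 or -8

-8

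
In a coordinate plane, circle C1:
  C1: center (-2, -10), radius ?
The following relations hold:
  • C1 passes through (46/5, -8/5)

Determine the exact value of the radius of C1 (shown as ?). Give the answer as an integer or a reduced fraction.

1. [C1∋P]  r_C1² − 196 = 0  ⇒  r_C1 = 14 (r>0 drops 1)

14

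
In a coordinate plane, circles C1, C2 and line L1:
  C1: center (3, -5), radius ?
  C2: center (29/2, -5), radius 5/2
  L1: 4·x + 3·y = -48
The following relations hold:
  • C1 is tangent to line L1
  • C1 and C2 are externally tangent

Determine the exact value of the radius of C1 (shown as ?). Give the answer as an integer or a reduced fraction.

9

1. [C1‖L1]  r_C1² − 81 = 0  ⇒  r_C1 = 9 (r>0 drops 1)
2. [ext C1·C2]  r_C1² + 5r_C1 − 126 = 0  ⇒  r_C1 = 9 (r>0 drops 1)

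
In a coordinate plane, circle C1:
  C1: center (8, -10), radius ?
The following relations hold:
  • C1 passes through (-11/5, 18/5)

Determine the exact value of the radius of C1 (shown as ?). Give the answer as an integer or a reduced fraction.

17

1. [C1∋P]  r_C1² − 289 = 0  ⇒  r_C1 = 17 (r>0 drops 1)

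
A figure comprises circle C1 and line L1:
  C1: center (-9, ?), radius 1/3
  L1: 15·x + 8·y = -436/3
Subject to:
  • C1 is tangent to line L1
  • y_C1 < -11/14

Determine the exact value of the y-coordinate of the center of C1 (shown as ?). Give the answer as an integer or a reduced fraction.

1. [C1‖L1]  y_C1² + (31/12)y_C1 + 7/6 = 0  ⇒  y_C1 = -2 or -7/12
2. given y_C1 < -11/14: keep -2

-2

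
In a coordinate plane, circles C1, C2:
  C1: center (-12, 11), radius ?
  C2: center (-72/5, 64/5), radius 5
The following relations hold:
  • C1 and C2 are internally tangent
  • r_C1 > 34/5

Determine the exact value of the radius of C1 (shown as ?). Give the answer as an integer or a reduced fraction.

8

1. [int C1,C2]  r_C1² − 10r_C1 + 16 = 0  ⇒  r_C1 = 2 or 8
2. given r_C1 > 34/5: keep 8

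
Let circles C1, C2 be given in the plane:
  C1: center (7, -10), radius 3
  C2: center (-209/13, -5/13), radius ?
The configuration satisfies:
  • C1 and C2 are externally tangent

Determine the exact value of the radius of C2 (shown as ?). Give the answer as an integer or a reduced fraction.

22

1. [ext C1·C2]  r_C2² + 6r_C2 − 616 = 0  ⇒  r_C2 = 22 (r>0 drops 1)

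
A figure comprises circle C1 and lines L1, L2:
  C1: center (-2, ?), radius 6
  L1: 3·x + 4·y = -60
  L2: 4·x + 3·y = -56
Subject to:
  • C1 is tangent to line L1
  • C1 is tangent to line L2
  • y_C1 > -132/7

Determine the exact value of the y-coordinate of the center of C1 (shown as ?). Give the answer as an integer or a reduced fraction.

1. [C1‖L1]  y_C1² + 27y_C1 + 126 = 0  ⇒  y_C1 = -21 or -6
2. [C1‖L2]  y_C1² + 32y_C1 + 156 = 0  ⇒  y_C1 = -26 or -6

-6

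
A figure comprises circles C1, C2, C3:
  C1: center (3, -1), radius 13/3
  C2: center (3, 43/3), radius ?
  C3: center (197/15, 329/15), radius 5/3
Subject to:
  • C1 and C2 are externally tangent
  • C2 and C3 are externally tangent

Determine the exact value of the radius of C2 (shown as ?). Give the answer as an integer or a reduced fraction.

1. [ext C1·C2]  r_C2² + (26/3)r_C2 − 649/3 = 0  ⇒  r_C2 = 11 (r>0 drops 1)
2. [ext C2·C3]  r_C2² + (10/3)r_C2 − 473/3 = 0  ⇒  r_C2 = 11 (r>0 drops 1)

11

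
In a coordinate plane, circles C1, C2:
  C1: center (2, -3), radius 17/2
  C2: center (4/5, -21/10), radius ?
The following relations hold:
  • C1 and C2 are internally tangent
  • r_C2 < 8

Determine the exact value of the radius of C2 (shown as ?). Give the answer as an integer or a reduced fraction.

1. [int C1,C2]  r_C2² − 17r_C2 + 70 = 0  ⇒  r_C2 = 7 or 10
2. given r_C2 < 8: keep 7

7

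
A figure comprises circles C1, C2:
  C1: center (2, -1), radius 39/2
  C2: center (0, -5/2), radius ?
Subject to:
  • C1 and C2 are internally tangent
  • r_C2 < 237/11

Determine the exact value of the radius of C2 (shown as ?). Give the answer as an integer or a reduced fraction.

1. [int C1,C2]  r_C2² − 39r_C2 + 374 = 0  ⇒  r_C2 = 17 or 22
2. given r_C2 < 237/11: keep 17

17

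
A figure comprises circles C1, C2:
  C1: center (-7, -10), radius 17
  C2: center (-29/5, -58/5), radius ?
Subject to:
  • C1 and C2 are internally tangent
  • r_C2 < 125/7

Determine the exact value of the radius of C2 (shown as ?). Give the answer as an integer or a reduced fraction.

15

1. [int C1,C2]  r_C2² − 34r_C2 + 285 = 0  ⇒  r_C2 = 15 or 19
2. given r_C2 < 125/7: keep 15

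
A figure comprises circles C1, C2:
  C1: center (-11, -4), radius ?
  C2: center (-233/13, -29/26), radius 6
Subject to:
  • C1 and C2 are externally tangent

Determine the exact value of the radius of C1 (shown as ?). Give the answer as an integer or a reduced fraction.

1. [ext C1·C2]  r_C1² + 12r_C1 − 81/4 = 0  ⇒  r_C1 = 3/2 (r>0 drops 1)

3/2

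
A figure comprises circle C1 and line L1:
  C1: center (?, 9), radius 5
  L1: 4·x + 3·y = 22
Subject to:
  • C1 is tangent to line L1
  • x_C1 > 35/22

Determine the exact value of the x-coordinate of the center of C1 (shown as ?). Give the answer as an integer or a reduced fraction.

5

1. [C1‖L1]  x_C1² + (5/2)x_C1 − 75/2 = 0  ⇒  x_C1 = -15/2 or 5
2. given x_C1 > 35/22: keep 5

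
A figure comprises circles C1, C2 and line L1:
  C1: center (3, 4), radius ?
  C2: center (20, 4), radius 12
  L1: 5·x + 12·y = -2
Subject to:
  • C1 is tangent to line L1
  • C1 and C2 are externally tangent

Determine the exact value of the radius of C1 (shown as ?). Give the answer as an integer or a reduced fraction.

1. [C1‖L1]  r_C1² − 25 = 0  ⇒  r_C1 = 5 (r>0 drops 1)
2. [ext C1·C2]  r_C1² + 24r_C1 − 145 = 0  ⇒  r_C1 = 5 (r>0 drops 1)

5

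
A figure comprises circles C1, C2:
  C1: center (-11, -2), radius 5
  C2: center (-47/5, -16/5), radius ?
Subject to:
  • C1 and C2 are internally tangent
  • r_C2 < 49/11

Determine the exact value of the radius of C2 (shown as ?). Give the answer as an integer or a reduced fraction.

3

1. [int C1,C2]  r_C2² − 10r_C2 + 21 = 0  ⇒  r_C2 = 3 or 7
2. given r_C2 < 49/11: keep 3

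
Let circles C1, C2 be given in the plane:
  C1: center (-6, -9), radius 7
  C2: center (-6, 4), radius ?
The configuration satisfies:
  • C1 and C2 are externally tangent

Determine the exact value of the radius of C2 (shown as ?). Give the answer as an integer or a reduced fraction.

1. [ext C1·C2]  r_C2² + 14r_C2 − 120 = 0  ⇒  r_C2 = 6 (r>0 drops 1)

6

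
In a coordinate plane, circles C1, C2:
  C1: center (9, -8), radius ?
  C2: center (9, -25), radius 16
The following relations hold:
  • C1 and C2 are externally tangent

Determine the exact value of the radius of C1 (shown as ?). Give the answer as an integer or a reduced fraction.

1

1. [ext C1·C2]  r_C1² + 32r_C1 − 33 = 0  ⇒  r_C1 = 1 (r>0 drops 1)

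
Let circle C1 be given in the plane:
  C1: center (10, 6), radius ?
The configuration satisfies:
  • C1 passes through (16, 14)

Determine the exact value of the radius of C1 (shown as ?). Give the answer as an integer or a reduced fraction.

10

1. [C1∋P]  r_C1² − 100 = 0  ⇒  r_C1 = 10 (r>0 drops 1)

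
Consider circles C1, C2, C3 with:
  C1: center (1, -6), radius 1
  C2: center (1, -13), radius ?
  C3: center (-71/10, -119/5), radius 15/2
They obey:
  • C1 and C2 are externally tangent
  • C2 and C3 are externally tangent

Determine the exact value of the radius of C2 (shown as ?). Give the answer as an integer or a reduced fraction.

6

1. [ext C1·C2]  r_C2² + 2r_C2 − 48 = 0  ⇒  r_C2 = 6 (r>0 drops 1)
2. [ext C2·C3]  r_C2² + 15r_C2 − 126 = 0  ⇒  r_C2 = 6 (r>0 drops 1)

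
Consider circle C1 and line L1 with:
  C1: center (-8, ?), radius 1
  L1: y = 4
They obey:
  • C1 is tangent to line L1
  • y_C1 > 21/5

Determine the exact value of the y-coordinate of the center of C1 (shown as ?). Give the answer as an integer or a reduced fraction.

5

1. [C1‖L1]  y_C1² − 8y_C1 + 15 = 0  ⇒  y_C1 = 3 or 5
2. given y_C1 > 21/5: keep 5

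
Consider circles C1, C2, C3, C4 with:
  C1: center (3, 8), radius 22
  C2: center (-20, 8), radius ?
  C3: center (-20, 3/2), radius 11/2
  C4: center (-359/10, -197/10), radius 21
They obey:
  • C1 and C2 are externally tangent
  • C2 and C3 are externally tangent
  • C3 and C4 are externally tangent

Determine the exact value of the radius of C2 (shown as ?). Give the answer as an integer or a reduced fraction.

1

1. [ext C1·C2]  r_C2² + 44r_C2 − 45 = 0  ⇒  r_C2 = 1 (r>0 drops 1)
2. [ext C2·C3]  r_C2² + 11r_C2 − 12 = 0  ⇒  r_C2 = 1 (r>0 drops 1)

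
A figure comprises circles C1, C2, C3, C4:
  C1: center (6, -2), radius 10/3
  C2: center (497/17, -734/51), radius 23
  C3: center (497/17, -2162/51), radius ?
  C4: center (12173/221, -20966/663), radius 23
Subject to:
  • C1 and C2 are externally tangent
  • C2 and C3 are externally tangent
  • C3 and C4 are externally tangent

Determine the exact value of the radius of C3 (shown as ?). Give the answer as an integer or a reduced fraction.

1. [ext C2·C3]  r_C3² + 46r_C3 − 255 = 0  ⇒  r_C3 = 5 (r>0 drops 1)
2. [ext C3·C4]  r_C3² + 46r_C3 − 255 = 0  ⇒  r_C3 = 5 (r>0 drops 1)

5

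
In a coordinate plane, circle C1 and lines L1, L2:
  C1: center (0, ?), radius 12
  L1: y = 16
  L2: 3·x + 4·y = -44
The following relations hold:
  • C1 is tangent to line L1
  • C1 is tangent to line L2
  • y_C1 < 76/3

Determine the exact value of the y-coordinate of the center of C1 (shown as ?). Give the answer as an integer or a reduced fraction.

1. [C1‖L1]  y_C1² − 32y_C1 + 112 = 0  ⇒  y_C1 = 4 or 28
2. [C1‖L2]  y_C1² + 22y_C1 − 104 = 0  ⇒  y_C1 = -26 or 4

4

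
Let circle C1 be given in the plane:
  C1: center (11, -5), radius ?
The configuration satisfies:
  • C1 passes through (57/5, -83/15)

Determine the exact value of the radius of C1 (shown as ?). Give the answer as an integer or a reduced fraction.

1. [C1∋P]  r_C1² − 4/9 = 0  ⇒  r_C1 = 2/3 (r>0 drops 1)

2/3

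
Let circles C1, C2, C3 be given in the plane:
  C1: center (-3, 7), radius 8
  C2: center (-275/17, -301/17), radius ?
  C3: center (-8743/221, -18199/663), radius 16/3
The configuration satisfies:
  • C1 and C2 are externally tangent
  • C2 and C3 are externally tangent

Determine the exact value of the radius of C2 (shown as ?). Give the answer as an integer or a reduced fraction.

1. [ext C1·C2]  r_C2² + 16r_C2 − 720 = 0  ⇒  r_C2 = 20 (r>0 drops 1)
2. [ext C2·C3]  r_C2² + (32/3)r_C2 − 1840/3 = 0  ⇒  r_C2 = 20 (r>0 drops 1)

20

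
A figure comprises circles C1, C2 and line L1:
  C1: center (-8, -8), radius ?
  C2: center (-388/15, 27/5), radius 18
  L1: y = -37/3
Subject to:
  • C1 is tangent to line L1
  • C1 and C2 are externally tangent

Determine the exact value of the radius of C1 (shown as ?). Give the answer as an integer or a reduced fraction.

13/3

1. [C1‖L1]  r_C1² − 169/9 = 0  ⇒  r_C1 = 13/3 (r>0 drops 1)
2. [ext C1·C2]  r_C1² + 36r_C1 − 1573/9 = 0  ⇒  r_C1 = 13/3 (r>0 drops 1)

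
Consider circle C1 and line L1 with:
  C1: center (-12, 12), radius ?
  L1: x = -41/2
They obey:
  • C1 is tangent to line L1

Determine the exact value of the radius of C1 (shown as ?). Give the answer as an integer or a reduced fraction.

17/2

1. [C1‖L1]  r_C1² − 289/4 = 0  ⇒  r_C1 = 17/2 (r>0 drops 1)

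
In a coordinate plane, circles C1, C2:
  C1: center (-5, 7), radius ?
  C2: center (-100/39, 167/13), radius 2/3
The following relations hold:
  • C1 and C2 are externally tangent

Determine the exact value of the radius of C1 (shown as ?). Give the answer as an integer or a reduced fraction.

17/3

1. [ext C1·C2]  r_C1² + (4/3)r_C1 − 119/3 = 0  ⇒  r_C1 = 17/3 (r>0 drops 1)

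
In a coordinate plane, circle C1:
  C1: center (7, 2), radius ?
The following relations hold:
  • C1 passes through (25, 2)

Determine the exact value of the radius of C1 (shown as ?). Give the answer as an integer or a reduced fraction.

1. [C1∋P]  r_C1² − 324 = 0  ⇒  r_C1 = 18 (r>0 drops 1)

18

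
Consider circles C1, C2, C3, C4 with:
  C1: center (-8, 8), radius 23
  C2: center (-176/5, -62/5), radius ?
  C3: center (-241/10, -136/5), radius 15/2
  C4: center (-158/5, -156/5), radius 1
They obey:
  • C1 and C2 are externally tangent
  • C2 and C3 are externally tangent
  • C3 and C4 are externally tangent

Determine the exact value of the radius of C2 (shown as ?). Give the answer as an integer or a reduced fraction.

11

1. [ext C1·C2]  r_C2² + 46r_C2 − 627 = 0  ⇒  r_C2 = 11 (r>0 drops 1)
2. [ext C2·C3]  r_C2² + 15r_C2 − 286 = 0  ⇒  r_C2 = 11 (r>0 drops 1)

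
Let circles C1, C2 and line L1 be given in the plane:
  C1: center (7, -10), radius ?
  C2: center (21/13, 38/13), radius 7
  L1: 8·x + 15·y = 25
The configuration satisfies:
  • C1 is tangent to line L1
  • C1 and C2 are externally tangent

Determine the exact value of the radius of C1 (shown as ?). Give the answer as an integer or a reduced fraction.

7

1. [C1‖L1]  r_C1² − 49 = 0  ⇒  r_C1 = 7 (r>0 drops 1)
2. [ext C1·C2]  r_C1² + 14r_C1 − 147 = 0  ⇒  r_C1 = 7 (r>0 drops 1)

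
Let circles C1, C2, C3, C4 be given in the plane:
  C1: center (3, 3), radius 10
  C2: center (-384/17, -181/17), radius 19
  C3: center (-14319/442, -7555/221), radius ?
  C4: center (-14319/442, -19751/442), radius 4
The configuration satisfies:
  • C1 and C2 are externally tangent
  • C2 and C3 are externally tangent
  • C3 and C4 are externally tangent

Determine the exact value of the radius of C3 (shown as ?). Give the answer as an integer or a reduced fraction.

1. [ext C2·C3]  r_C3² + 38r_C3 − 1157/4 = 0  ⇒  r_C3 = 13/2 (r>0 drops 1)
2. [ext C3·C4]  r_C3² + 8r_C3 − 377/4 = 0  ⇒  r_C3 = 13/2 (r>0 drops 1)

13/2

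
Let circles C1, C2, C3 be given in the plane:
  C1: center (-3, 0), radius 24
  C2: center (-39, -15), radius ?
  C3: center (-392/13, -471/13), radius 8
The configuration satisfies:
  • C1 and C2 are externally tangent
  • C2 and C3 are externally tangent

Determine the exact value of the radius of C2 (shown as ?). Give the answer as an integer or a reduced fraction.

1. [ext C1·C2]  r_C2² + 48r_C2 − 945 = 0  ⇒  r_C2 = 15 (r>0 drops 1)
2. [ext C2·C3]  r_C2² + 16r_C2 − 465 = 0  ⇒  r_C2 = 15 (r>0 drops 1)

15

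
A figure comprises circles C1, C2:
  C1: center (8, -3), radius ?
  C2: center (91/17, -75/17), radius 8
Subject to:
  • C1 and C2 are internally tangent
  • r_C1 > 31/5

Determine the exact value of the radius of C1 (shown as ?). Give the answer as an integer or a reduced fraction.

11

1. [int C1,C2]  r_C1² − 16r_C1 + 55 = 0  ⇒  r_C1 = 5 or 11
2. given r_C1 > 31/5: keep 11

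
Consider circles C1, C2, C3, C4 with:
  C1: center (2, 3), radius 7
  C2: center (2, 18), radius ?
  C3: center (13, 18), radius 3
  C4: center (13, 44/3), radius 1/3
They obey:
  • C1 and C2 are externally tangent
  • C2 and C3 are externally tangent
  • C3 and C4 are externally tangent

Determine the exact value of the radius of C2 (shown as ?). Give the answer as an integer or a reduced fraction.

8

1. [ext C1·C2]  r_C2² + 14r_C2 − 176 = 0  ⇒  r_C2 = 8 (r>0 drops 1)
2. [ext C2·C3]  r_C2² + 6r_C2 − 112 = 0  ⇒  r_C2 = 8 (r>0 drops 1)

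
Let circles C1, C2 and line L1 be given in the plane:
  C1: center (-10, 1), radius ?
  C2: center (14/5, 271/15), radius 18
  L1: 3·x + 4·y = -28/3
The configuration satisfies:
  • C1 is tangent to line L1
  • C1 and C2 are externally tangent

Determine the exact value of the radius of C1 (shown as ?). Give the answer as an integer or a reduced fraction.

10/3

1. [C1‖L1]  r_C1² − 100/9 = 0  ⇒  r_C1 = 10/3 (r>0 drops 1)
2. [ext C1·C2]  r_C1² + 36r_C1 − 1180/9 = 0  ⇒  r_C1 = 10/3 (r>0 drops 1)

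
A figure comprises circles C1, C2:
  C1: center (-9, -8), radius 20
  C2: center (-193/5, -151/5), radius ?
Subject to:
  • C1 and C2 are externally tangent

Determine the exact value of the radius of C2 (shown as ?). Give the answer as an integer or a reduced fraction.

1. [ext C1·C2]  r_C2² + 40r_C2 − 969 = 0  ⇒  r_C2 = 17 (r>0 drops 1)

17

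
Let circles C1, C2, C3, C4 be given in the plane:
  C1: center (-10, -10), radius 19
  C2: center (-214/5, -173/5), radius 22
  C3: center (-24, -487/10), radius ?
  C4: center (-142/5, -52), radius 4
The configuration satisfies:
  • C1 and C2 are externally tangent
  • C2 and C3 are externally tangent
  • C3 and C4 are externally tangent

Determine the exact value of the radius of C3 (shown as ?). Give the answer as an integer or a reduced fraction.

1. [ext C2·C3]  r_C3² + 44r_C3 − 273/4 = 0  ⇒  r_C3 = 3/2 (r>0 drops 1)
2. [ext C3·C4]  r_C3² + 8r_C3 − 57/4 = 0  ⇒  r_C3 = 3/2 (r>0 drops 1)

3/2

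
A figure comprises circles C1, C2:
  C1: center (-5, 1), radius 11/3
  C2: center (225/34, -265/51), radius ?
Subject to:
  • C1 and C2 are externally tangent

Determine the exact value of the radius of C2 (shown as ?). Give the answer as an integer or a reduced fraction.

19/2

1. [ext C1·C2]  r_C2² + (22/3)r_C2 − 1919/12 = 0  ⇒  r_C2 = 19/2 (r>0 drops 1)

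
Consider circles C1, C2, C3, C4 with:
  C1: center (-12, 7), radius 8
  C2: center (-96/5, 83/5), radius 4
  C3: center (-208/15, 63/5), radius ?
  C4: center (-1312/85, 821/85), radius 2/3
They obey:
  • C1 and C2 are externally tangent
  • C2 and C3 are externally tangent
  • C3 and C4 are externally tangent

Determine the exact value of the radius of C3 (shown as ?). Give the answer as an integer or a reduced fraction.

1. [ext C2·C3]  r_C3² + 8r_C3 − 256/9 = 0  ⇒  r_C3 = 8/3 (r>0 drops 1)
2. [ext C3·C4]  r_C3² + (4/3)r_C3 − 32/3 = 0  ⇒  r_C3 = 8/3 (r>0 drops 1)

8/3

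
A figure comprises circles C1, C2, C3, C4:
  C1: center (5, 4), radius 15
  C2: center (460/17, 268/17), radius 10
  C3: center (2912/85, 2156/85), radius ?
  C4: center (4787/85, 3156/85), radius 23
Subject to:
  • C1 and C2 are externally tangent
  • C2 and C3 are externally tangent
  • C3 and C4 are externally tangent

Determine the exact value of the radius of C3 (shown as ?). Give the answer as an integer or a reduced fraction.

1. [ext C2·C3]  r_C3² + 20r_C3 − 44 = 0  ⇒  r_C3 = 2 (r>0 drops 1)
2. [ext C3·C4]  r_C3² + 46r_C3 − 96 = 0  ⇒  r_C3 = 2 (r>0 drops 1)

2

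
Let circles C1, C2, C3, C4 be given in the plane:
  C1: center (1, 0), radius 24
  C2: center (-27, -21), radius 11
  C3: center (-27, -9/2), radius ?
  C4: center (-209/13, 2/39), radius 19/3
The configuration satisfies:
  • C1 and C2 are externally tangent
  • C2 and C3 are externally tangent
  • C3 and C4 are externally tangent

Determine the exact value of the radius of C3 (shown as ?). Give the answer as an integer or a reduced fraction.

1. [ext C2·C3]  r_C3² + 22r_C3 − 605/4 = 0  ⇒  r_C3 = 11/2 (r>0 drops 1)
2. [ext C3·C4]  r_C3² + (38/3)r_C3 − 1199/12 = 0  ⇒  r_C3 = 11/2 (r>0 drops 1)

11/2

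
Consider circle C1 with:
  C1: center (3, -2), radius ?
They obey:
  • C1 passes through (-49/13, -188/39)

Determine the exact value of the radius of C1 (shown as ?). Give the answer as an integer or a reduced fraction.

1. [C1∋P]  r_C1² − 484/9 = 0  ⇒  r_C1 = 22/3 (r>0 drops 1)

22/3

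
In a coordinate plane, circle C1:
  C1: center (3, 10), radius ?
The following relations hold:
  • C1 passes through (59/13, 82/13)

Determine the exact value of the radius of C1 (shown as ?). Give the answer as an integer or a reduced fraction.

4

1. [C1∋P]  r_C1² − 16 = 0  ⇒  r_C1 = 4 (r>0 drops 1)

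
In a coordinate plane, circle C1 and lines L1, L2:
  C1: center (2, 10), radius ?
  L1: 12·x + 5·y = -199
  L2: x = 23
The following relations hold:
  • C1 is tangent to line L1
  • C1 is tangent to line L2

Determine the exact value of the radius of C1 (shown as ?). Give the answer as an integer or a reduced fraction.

21

1. [C1‖L1]  r_C1² − 441 = 0  ⇒  r_C1 = 21 (r>0 drops 1)
2. [C1‖L2]  r_C1² − 441 = 0  ⇒  r_C1 = 21 (r>0 drops 1)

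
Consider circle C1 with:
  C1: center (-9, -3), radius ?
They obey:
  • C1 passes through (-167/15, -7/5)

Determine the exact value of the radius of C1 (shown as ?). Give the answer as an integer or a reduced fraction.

1. [C1∋P]  r_C1² − 64/9 = 0  ⇒  r_C1 = 8/3 (r>0 drops 1)

8/3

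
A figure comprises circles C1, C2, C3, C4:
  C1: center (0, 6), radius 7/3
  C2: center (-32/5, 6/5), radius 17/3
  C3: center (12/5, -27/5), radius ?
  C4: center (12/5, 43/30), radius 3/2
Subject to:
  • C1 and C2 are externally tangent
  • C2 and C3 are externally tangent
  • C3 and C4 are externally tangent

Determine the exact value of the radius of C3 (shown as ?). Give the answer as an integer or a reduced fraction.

1. [ext C2·C3]  r_C3² + (34/3)r_C3 − 800/9 = 0  ⇒  r_C3 = 16/3 (r>0 drops 1)
2. [ext C3·C4]  r_C3² + 3r_C3 − 400/9 = 0  ⇒  r_C3 = 16/3 (r>0 drops 1)

16/3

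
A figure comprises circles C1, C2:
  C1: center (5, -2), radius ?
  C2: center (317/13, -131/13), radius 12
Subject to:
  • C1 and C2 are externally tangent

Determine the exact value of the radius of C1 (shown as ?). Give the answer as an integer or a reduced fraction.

9

1. [ext C1·C2]  r_C1² + 24r_C1 − 297 = 0  ⇒  r_C1 = 9 (r>0 drops 1)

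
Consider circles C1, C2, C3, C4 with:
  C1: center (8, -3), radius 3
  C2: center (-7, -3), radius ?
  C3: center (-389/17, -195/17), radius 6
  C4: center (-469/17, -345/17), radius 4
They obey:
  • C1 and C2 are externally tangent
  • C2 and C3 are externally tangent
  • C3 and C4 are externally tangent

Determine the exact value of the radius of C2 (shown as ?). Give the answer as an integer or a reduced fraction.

12

1. [ext C1·C2]  r_C2² + 6r_C2 − 216 = 0  ⇒  r_C2 = 12 (r>0 drops 1)
2. [ext C2·C3]  r_C2² + 12r_C2 − 288 = 0  ⇒  r_C2 = 12 (r>0 drops 1)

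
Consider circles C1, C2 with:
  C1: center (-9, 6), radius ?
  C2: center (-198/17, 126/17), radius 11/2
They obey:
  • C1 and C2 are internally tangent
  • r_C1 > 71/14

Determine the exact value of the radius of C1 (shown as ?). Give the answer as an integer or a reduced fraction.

17/2

1. [int C1,C2]  r_C1² − 11r_C1 + 85/4 = 0  ⇒  r_C1 = 5/2 or 17/2
2. given r_C1 > 71/14: keep 17/2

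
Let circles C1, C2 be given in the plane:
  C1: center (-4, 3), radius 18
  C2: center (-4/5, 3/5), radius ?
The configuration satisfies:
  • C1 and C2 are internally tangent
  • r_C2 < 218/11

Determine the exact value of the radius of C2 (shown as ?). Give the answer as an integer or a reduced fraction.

1. [int C1,C2]  r_C2² − 36r_C2 + 308 = 0  ⇒  r_C2 = 14 or 22
2. given r_C2 < 218/11: keep 14

14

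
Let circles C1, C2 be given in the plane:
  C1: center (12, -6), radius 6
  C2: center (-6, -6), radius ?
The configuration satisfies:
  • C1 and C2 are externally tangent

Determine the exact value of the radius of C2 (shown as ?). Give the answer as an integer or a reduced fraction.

12

1. [ext C1·C2]  r_C2² + 12r_C2 − 288 = 0  ⇒  r_C2 = 12 (r>0 drops 1)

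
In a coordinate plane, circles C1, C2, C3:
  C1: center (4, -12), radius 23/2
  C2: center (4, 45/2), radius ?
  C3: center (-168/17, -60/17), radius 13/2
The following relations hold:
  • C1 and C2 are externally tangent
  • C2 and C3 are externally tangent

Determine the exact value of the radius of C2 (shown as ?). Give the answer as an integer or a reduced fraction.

23

1. [ext C1·C2]  r_C2² + 23r_C2 − 1058 = 0  ⇒  r_C2 = 23 (r>0 drops 1)
2. [ext C2·C3]  r_C2² + 13r_C2 − 828 = 0  ⇒  r_C2 = 23 (r>0 drops 1)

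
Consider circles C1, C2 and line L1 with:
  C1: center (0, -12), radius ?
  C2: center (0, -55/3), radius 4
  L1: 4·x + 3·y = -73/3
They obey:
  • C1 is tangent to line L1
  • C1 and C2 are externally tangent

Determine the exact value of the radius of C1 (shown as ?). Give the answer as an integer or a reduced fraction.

7/3

1. [C1‖L1]  r_C1² − 49/9 = 0  ⇒  r_C1 = 7/3 (r>0 drops 1)
2. [ext C1·C2]  r_C1² + 8r_C1 − 217/9 = 0  ⇒  r_C1 = 7/3 (r>0 drops 1)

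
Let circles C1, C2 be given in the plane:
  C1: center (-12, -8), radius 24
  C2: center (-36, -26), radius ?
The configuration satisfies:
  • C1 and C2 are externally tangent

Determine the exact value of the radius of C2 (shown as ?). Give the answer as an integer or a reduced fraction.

1. [ext C1·C2]  r_C2² + 48r_C2 − 324 = 0  ⇒  r_C2 = 6 (r>0 drops 1)

6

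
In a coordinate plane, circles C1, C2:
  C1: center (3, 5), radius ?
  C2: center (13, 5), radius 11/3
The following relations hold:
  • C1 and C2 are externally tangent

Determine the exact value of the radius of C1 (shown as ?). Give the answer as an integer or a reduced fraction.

19/3

1. [ext C1·C2]  r_C1² + (22/3)r_C1 − 779/9 = 0  ⇒  r_C1 = 19/3 (r>0 drops 1)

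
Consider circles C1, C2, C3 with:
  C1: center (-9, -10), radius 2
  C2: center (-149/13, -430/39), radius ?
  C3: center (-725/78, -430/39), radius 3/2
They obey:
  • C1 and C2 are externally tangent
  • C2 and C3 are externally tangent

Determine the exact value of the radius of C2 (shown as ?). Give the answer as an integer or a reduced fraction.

1. [ext C1·C2]  r_C2² + 4r_C2 − 28/9 = 0  ⇒  r_C2 = 2/3 (r>0 drops 1)
2. [ext C2·C3]  r_C2² + 3r_C2 − 22/9 = 0  ⇒  r_C2 = 2/3 (r>0 drops 1)

2/3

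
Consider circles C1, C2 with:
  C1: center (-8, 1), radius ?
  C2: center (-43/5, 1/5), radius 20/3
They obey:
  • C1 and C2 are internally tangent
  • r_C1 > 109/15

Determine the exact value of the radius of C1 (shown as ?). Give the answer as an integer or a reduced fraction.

1. [int C1,C2]  r_C1² − (40/3)r_C1 + 391/9 = 0  ⇒  r_C1 = 17/3 or 23/3
2. given r_C1 > 109/15: keep 23/3

23/3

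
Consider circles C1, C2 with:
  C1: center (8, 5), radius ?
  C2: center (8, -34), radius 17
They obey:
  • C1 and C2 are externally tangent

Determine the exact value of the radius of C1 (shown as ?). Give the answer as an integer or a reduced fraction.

1. [ext C1·C2]  r_C1² + 34r_C1 − 1232 = 0  ⇒  r_C1 = 22 (r>0 drops 1)

22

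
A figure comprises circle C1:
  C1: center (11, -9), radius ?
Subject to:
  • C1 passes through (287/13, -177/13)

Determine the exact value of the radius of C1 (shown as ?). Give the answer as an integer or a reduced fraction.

1. [C1∋P]  r_C1² − 144 = 0  ⇒  r_C1 = 12 (r>0 drops 1)

12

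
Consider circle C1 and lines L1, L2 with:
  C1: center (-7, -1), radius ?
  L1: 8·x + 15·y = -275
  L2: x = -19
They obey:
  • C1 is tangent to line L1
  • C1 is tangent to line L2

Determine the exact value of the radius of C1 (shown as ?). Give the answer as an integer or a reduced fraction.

1. [C1‖L1]  r_C1² − 144 = 0  ⇒  r_C1 = 12 (r>0 drops 1)
2. [C1‖L2]  r_C1² − 144 = 0  ⇒  r_C1 = 12 (r>0 drops 1)

12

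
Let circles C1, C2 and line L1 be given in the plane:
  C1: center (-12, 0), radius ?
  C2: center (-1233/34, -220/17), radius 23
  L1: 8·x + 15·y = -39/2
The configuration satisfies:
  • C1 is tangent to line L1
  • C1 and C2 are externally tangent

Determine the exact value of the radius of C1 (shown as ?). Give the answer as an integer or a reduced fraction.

1. [C1‖L1]  r_C1² − 81/4 = 0  ⇒  r_C1 = 9/2 (r>0 drops 1)
2. [ext C1·C2]  r_C1² + 46r_C1 − 909/4 = 0  ⇒  r_C1 = 9/2 (r>0 drops 1)

9/2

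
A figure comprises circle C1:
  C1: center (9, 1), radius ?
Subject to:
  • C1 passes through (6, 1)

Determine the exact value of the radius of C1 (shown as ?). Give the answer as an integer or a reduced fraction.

1. [C1∋P]  r_C1² − 9 = 0  ⇒  r_C1 = 3 (r>0 drops 1)

3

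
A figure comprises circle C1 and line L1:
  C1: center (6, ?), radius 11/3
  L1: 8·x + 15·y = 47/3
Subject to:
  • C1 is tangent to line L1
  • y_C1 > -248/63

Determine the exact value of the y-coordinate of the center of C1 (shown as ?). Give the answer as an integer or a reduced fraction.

2

1. [C1‖L1]  y_C1² + (194/45)y_C1 − 568/45 = 0  ⇒  y_C1 = -284/45 or 2
2. given y_C1 > -248/63: keep 2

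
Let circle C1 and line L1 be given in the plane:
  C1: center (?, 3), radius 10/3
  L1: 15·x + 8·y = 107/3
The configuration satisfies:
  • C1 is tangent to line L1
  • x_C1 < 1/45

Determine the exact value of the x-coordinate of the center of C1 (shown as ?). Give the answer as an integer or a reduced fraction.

1. [C1‖L1]  x_C1² − (14/9)x_C1 − 41/3 = 0  ⇒  x_C1 = -3 or 41/9
2. given x_C1 < 1/45: keep -3

-3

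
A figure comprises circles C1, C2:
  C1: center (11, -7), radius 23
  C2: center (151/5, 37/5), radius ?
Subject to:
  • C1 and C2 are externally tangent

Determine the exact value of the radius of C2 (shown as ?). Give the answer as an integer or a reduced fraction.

1

1. [ext C1·C2]  r_C2² + 46r_C2 − 47 = 0  ⇒  r_C2 = 1 (r>0 drops 1)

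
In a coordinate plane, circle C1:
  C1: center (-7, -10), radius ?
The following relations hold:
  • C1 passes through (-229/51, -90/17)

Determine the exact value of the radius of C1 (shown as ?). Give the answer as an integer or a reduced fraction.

16/3

1. [C1∋P]  r_C1² − 256/9 = 0  ⇒  r_C1 = 16/3 (r>0 drops 1)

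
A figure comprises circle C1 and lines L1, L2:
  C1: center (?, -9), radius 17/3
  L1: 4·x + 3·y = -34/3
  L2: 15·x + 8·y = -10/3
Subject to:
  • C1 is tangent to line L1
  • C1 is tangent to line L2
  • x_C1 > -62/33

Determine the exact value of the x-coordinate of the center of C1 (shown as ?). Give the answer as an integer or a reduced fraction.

1. [C1‖L1]  x_C1² − (47/6)x_C1 − 209/6 = 0  ⇒  x_C1 = -19/6 or 11
2. [C1‖L2]  x_C1² − (412/45)x_C1 − 913/45 = 0  ⇒  x_C1 = -83/45 or 11

11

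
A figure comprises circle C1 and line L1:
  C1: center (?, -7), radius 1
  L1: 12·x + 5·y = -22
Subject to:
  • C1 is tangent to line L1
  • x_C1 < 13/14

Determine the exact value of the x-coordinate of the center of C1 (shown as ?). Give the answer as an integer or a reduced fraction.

1. [C1‖L1]  x_C1² − (13/6)x_C1 = 0  ⇒  x_C1 = 0 or 13/6
2. given x_C1 < 13/14: keep 0

0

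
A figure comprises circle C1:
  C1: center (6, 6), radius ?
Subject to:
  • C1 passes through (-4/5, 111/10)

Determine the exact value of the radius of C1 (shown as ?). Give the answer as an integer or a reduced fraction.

17/2

1. [C1∋P]  r_C1² − 289/4 = 0  ⇒  r_C1 = 17/2 (r>0 drops 1)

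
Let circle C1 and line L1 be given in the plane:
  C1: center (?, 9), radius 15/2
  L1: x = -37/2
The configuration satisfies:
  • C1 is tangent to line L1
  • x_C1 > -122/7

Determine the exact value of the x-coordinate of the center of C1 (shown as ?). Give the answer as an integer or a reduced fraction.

1. [C1‖L1]  x_C1² + 37x_C1 + 286 = 0  ⇒  x_C1 = -26 or -11
2. given x_C1 > -122/7: keep -11

-11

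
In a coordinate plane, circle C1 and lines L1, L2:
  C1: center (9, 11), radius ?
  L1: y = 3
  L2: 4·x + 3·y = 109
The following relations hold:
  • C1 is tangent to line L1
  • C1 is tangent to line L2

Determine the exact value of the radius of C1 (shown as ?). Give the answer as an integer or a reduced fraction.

8

1. [C1‖L1]  r_C1² − 64 = 0  ⇒  r_C1 = 8 (r>0 drops 1)
2. [C1‖L2]  r_C1² − 64 = 0  ⇒  r_C1 = 8 (r>0 drops 1)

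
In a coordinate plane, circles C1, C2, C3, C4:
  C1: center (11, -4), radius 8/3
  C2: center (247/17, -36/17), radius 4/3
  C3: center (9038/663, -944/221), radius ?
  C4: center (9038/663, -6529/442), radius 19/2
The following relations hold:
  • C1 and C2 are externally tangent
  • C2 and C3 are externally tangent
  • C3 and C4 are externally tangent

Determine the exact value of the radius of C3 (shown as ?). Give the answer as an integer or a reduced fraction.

1

1. [ext C2·C3]  r_C3² + (8/3)r_C3 − 11/3 = 0  ⇒  r_C3 = 1 (r>0 drops 1)
2. [ext C3·C4]  r_C3² + 19r_C3 − 20 = 0  ⇒  r_C3 = 1 (r>0 drops 1)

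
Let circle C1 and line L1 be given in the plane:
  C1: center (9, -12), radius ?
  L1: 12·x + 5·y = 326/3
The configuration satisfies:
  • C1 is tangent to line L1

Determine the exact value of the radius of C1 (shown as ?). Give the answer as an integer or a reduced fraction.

1. [C1‖L1]  r_C1² − 196/9 = 0  ⇒  r_C1 = 14/3 (r>0 drops 1)

14/3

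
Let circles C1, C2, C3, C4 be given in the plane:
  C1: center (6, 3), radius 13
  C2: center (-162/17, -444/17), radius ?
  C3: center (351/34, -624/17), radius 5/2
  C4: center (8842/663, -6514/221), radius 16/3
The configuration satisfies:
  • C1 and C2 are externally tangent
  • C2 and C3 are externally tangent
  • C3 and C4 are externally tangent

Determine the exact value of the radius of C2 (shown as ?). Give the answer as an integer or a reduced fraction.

20

1. [ext C1·C2]  r_C2² + 26r_C2 − 920 = 0  ⇒  r_C2 = 20 (r>0 drops 1)
2. [ext C2·C3]  r_C2² + 5r_C2 − 500 = 0  ⇒  r_C2 = 20 (r>0 drops 1)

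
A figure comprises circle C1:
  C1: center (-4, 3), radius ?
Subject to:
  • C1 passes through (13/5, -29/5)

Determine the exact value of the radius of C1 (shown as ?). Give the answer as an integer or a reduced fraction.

1. [C1∋P]  r_C1² − 121 = 0  ⇒  r_C1 = 11 (r>0 drops 1)

11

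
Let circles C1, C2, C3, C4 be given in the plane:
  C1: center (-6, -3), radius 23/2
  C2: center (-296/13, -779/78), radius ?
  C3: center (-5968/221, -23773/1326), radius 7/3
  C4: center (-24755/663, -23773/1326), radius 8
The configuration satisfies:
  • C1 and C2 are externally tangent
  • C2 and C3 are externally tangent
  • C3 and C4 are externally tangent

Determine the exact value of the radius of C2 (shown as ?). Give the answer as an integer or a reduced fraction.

1. [ext C1·C2]  r_C2² + 23r_C2 − 1780/9 = 0  ⇒  r_C2 = 20/3 (r>0 drops 1)
2. [ext C2·C3]  r_C2² + (14/3)r_C2 − 680/9 = 0  ⇒  r_C2 = 20/3 (r>0 drops 1)

20/3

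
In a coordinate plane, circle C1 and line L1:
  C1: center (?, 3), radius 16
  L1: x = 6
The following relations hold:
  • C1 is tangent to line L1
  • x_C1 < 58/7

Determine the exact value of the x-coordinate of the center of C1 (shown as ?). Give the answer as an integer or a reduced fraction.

-10

1. [C1‖L1]  x_C1² − 12x_C1 − 220 = 0  ⇒  x_C1 = -10 or 22
2. given x_C1 < 58/7: keep -10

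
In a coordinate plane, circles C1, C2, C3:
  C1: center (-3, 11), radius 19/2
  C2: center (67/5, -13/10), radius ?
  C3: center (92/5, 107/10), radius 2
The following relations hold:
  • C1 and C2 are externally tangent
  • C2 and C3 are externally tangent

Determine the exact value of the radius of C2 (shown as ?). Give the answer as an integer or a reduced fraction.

1. [ext C1·C2]  r_C2² + 19r_C2 − 330 = 0  ⇒  r_C2 = 11 (r>0 drops 1)
2. [ext C2·C3]  r_C2² + 4r_C2 − 165 = 0  ⇒  r_C2 = 11 (r>0 drops 1)

11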